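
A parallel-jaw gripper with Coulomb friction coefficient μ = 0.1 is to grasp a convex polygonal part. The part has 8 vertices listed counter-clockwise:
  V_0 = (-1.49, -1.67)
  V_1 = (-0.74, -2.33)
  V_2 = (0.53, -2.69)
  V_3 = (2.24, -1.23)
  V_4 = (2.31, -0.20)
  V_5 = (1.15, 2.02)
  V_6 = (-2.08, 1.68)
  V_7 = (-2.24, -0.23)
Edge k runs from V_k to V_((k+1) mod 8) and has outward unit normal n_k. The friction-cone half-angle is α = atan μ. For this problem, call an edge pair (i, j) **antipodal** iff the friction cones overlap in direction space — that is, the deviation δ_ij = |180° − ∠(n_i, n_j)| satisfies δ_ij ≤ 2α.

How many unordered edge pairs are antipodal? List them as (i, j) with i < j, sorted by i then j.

α = atan 0.1 = 5.71°;  2α = 11.42°
n_0 = (-0.6606, -0.7507)
n_1 = (-0.2727, -0.9621)
n_2 = (+0.6493, -0.7605)
n_3 = (+0.9977, -0.0678)
n_4 = (+0.8863, +0.4631)
n_5 = (-0.1047, +0.9945)
n_6 = (-0.9965, +0.0835)
n_7 = (-0.8869, -0.4619)
  (0,1): δ = 154.48°  ·
  (0,2): δ = 98.16°  ·
  (0,3): δ = 52.54°  ·
  (0,4): δ = 21.06°  ·
  (0,5): δ = 47.36°  ·
  (0,6): δ = 126.56°  ·
  (0,7): δ = 158.86°  ·
  (1,2): δ = 123.68°  ·
  (1,3): δ = 78.06°  ·
  (1,4): δ = 46.59°  ·
  (1,5): δ = 21.84°  ·
  (1,6): δ = 101.04°  ·
  (1,7): δ = 133.34°  ·
  (2,3): δ = 134.38°  ·
  (2,4): δ = 102.90°  ·
  (2,5): δ = 34.48°  ·
  (2,6): δ = 44.72°  ·
  (2,7): δ = 77.02°  ·
  (3,4): δ = 148.52°  ·
  (3,5): δ = 80.10°  ·
  (3,6): δ = 0.90°  ✓
  (3,7): δ = 31.40°  ·
  (4,5): δ = 111.58°  ·
  (4,6): δ = 32.38°  ·
  (4,7): δ = 0.08°  ✓
  (5,6): δ = 100.80°  ·
  (5,7): δ = 68.50°  ·
  (6,7): δ = 147.70°  ·
antipodal pairs: 2

count = 2; pairs: (3,6), (4,7)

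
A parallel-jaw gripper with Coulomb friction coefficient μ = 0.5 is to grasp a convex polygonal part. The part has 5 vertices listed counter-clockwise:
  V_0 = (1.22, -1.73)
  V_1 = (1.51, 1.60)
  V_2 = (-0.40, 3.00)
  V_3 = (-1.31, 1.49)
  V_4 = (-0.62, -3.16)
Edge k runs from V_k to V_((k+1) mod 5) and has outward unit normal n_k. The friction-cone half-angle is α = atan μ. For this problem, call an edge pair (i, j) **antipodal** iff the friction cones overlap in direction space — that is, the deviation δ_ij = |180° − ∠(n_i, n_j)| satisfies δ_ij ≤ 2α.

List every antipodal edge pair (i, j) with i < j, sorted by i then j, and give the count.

α = atan 0.5 = 26.57°;  2α = 53.13°
n_0 = (+0.9962, -0.0868)
n_1 = (+0.5912, +0.8065)
n_2 = (-0.8565, +0.5162)
n_3 = (-0.9892, -0.1468)
n_4 = (+0.6136, -0.7896)
  (0,1): δ = 121.26°  ·
  (0,2): δ = 26.10°  ✓
  (0,3): δ = 13.42°  ✓
  (0,4): δ = 132.83°  ·
  (1,2): δ = 84.83°  ·
  (1,3): δ = 45.32°  ✓
  (1,4): δ = 74.09°  ·
  (2,3): δ = 140.48°  ·
  (2,4): δ = 21.07°  ✓
  (3,4): δ = 60.59°  ·
antipodal pairs: 4

count = 4; pairs: (0,2), (0,3), (1,3), (2,4)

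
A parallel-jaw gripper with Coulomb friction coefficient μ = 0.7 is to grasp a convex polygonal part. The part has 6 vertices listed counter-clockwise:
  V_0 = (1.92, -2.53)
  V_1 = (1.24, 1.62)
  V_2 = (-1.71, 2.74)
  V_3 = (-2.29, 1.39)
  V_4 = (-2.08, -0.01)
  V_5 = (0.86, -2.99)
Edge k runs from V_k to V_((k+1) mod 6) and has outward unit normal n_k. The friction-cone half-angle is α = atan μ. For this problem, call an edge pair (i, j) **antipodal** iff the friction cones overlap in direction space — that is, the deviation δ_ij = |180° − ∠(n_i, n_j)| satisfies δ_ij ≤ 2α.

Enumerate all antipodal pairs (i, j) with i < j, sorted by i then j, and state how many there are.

count = 7; pairs: (0,2), (0,3), (0,4), (1,3), (1,4), (1,5), (2,5)

α = atan 0.7 = 34.99°;  2α = 69.98°
n_0 = (+0.9868, +0.1617)
n_1 = (+0.3549, +0.9349)
n_2 = (-0.9188, +0.3947)
n_3 = (-0.9889, -0.1483)
n_4 = (-0.7119, -0.7023)
n_5 = (+0.3981, -0.9173)
  (0,1): δ = 120.10°  ·
  (0,2): δ = 32.56°  ✓
  (0,3): δ = 0.77°  ✓
  (0,4): δ = 35.31°  ✓
  (0,5): δ = 104.15°  ·
  (1,2): δ = 92.46°  ·
  (1,3): δ = 60.68°  ✓
  (1,4): δ = 24.60°  ✓
  (1,5): δ = 44.25°  ✓
  (2,3): δ = 148.22°  ·
  (2,4): δ = 112.14°  ·
  (2,5): δ = 43.29°  ✓
  (3,4): δ = 143.92°  ·
  (3,5): δ = 75.07°  ·
  (4,5): δ = 111.15°  ·
antipodal pairs: 7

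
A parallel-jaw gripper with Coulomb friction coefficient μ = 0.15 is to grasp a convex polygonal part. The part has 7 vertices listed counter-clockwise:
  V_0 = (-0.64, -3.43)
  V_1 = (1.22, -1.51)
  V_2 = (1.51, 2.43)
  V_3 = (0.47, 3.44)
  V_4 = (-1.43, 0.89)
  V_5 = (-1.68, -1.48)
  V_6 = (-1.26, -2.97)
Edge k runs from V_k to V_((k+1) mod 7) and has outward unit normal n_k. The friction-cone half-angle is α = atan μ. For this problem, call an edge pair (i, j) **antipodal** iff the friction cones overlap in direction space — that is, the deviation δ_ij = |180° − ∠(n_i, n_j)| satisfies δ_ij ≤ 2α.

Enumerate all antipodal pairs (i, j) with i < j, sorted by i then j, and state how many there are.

count = 3; pairs: (0,3), (1,4), (2,6)

α = atan 0.15 = 8.53°;  2α = 17.06°
n_0 = (+0.7182, -0.6958)
n_1 = (+0.9973, -0.0734)
n_2 = (+0.6967, +0.7174)
n_3 = (-0.8019, +0.5975)
n_4 = (-0.9945, +0.1049)
n_5 = (-0.9625, -0.2713)
n_6 = (-0.5958, -0.8031)
  (0,1): δ = 140.12°  ·
  (0,2): δ = 90.07°  ·
  (0,3): δ = 7.40°  ✓
  (0,4): δ = 38.07°  ·
  (0,5): δ = 59.83°  ·
  (0,6): δ = 97.52°  ·
  (1,2): δ = 129.95°  ·
  (1,3): δ = 32.48°  ·
  (1,4): δ = 1.81°  ✓
  (1,5): δ = 19.95°  ·
  (1,6): δ = 57.64°  ·
  (2,3): δ = 82.53°  ·
  (2,4): δ = 51.86°  ·
  (2,5): δ = 30.10°  ·
  (2,6): δ = 7.59°  ✓
  (3,4): δ = 149.33°  ·
  (3,5): δ = 127.57°  ·
  (3,6): δ = 89.88°  ·
  (4,5): δ = 158.24°  ·
  (4,6): δ = 120.55°  ·
  (5,6): δ = 142.32°  ·
antipodal pairs: 3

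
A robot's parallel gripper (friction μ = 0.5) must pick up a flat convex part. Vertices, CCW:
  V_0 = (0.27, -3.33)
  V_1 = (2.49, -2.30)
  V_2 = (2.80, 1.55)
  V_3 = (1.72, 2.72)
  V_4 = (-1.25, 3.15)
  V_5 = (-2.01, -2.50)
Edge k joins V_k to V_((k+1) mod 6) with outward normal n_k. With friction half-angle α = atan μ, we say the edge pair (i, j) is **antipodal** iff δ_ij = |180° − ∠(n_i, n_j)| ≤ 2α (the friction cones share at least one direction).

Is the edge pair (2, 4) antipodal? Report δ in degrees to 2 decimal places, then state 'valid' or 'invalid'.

δ = 50.37°, valid

α = atan 0.5 = 26.57°;  2α = 53.13°
edge 2: e_2 = (-1.08, +1.17);  n_2 = (+0.7348, +0.6783)
edge 4: e_4 = (-0.76, -5.65);  n_4 = (-0.9911, +0.1333)
∠(n_2, n_4) = 129.63°
δ = |180° − 129.63°| = 50.37°
50.37° ≤ 2α = 53.13°  →  valid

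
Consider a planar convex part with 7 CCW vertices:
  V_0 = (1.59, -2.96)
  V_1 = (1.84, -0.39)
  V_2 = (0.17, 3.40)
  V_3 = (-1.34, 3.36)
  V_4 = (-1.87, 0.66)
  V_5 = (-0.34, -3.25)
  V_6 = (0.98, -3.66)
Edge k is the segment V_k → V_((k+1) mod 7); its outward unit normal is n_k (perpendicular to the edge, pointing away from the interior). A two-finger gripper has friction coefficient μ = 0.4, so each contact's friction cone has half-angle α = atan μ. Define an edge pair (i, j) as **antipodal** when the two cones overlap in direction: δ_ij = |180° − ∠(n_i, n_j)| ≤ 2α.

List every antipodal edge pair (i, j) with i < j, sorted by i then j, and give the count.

α = atan 0.4 = 21.80°;  2α = 43.60°
n_0 = (+0.9953, -0.0968)
n_1 = (+0.9151, +0.4032)
n_2 = (-0.0265, +0.9996)
n_3 = (-0.9813, +0.1926)
n_4 = (-0.9312, -0.3644)
n_5 = (-0.2966, -0.9550)
n_6 = (+0.7539, -0.6570)
  (0,1): δ = 150.66°  ·
  (0,2): δ = 82.93°  ·
  (0,3): δ = 5.55°  ✓
  (0,4): δ = 26.93°  ✓
  (0,5): δ = 78.30°  ·
  (0,6): δ = 144.49°  ·
  (1,2): δ = 112.26°  ·
  (1,3): δ = 34.89°  ✓
  (1,4): δ = 2.41°  ✓
  (1,5): δ = 48.97°  ·
  (1,6): δ = 115.15°  ·
  (2,3): δ = 102.62°  ·
  (2,4): δ = 70.15°  ·
  (2,5): δ = 18.77°  ✓
  (2,6): δ = 47.41°  ·
  (3,4): δ = 147.52°  ·
  (3,5): δ = 96.15°  ·
  (3,6): δ = 29.96°  ✓
  (4,5): δ = 128.63°  ·
  (4,6): δ = 62.44°  ·
  (5,6): δ = 113.81°  ·
antipodal pairs: 6

count = 6; pairs: (0,3), (0,4), (1,3), (1,4), (2,5), (3,6)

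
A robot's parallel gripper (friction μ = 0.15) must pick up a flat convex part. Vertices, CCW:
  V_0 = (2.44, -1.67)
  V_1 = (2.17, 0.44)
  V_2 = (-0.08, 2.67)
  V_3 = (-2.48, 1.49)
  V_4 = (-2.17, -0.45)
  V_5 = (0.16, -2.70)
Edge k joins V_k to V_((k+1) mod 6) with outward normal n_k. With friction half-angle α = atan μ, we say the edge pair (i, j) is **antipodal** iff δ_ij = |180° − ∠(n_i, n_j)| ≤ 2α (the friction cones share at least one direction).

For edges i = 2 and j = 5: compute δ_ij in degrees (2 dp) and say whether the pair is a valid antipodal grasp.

α = atan 0.15 = 8.53°;  2α = 17.06°
edge 2: e_2 = (-2.40, -1.18);  n_2 = (-0.4412, +0.8974)
edge 5: e_5 = (+2.28, +1.03);  n_5 = (+0.4117, -0.9113)
∠(n_2, n_5) = 178.13°
δ = |180° − 178.13°| = 1.87°
1.87° ≤ 2α = 17.06°  →  valid

δ = 1.87°, valid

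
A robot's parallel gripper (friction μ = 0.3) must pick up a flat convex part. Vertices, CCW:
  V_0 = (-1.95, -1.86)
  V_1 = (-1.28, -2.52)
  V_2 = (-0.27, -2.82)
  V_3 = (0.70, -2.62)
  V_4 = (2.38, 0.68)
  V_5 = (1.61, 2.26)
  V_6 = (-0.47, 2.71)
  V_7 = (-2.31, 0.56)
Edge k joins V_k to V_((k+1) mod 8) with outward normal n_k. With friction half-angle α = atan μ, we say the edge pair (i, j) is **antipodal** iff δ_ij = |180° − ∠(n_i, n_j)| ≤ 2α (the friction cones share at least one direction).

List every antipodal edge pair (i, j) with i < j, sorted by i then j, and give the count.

α = atan 0.3 = 16.70°;  2α = 33.40°
n_0 = (-0.7018, -0.7124)
n_1 = (-0.2847, -0.9586)
n_2 = (+0.2019, -0.9794)
n_3 = (+0.8912, -0.4537)
n_4 = (+0.8989, +0.4381)
n_5 = (+0.2115, +0.9774)
n_6 = (-0.7598, +0.6502)
n_7 = (-0.9891, -0.1471)
  (0,1): δ = 151.97°  ·
  (0,2): δ = 123.78°  ·
  (0,3): δ = 72.41°  ·
  (0,4): δ = 19.45°  ✓
  (0,5): δ = 32.36°  ✓
  (0,6): δ = 94.01°  ·
  (0,7): δ = 143.03°  ·
  (1,2): δ = 151.81°  ·
  (1,3): δ = 100.44°  ·
  (1,4): δ = 47.48°  ·
  (1,5): δ = 4.34°  ✓
  (1,6): δ = 65.99°  ·
  (1,7): δ = 115.00°  ·
  (2,3): δ = 128.63°  ·
  (2,4): δ = 75.67°  ·
  (2,5): δ = 23.86°  ✓
  (2,6): δ = 37.79°  ·
  (2,7): δ = 86.81°  ·
  (3,4): δ = 127.04°  ·
  (3,5): δ = 75.23°  ·
  (3,6): δ = 13.58°  ✓
  (3,7): δ = 35.44°  ·
  (4,5): δ = 128.19°  ·
  (4,6): δ = 66.54°  ·
  (4,7): δ = 17.52°  ✓
  (5,6): δ = 118.35°  ·
  (5,7): δ = 69.33°  ·
  (6,7): δ = 130.98°  ·
antipodal pairs: 6

count = 6; pairs: (0,4), (0,5), (1,5), (2,5), (3,6), (4,7)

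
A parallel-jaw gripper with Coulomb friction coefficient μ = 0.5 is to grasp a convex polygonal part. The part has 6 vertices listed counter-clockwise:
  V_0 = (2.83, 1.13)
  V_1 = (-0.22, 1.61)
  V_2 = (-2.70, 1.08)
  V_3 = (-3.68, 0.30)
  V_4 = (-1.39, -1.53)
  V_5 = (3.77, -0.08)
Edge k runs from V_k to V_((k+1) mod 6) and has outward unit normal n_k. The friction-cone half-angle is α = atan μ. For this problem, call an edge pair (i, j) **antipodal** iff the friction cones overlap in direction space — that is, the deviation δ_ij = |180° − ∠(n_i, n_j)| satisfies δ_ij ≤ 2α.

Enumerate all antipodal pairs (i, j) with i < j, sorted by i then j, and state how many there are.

count = 6; pairs: (0,3), (0,4), (1,3), (1,4), (2,4), (3,5)

α = atan 0.5 = 26.57°;  2α = 53.13°
n_0 = (+0.1555, +0.9878)
n_1 = (-0.2090, +0.9779)
n_2 = (-0.6227, +0.7824)
n_3 = (-0.6243, -0.7812)
n_4 = (+0.2705, -0.9627)
n_5 = (+0.7897, +0.6135)
  (0,1): δ = 158.99°  ·
  (0,2): δ = 132.54°  ·
  (0,3): δ = 29.69°  ✓
  (0,4): δ = 24.64°  ✓
  (0,5): δ = 136.79°  ·
  (1,2): δ = 153.55°  ·
  (1,3): δ = 50.69°  ✓
  (1,4): δ = 3.63°  ✓
  (1,5): δ = 115.78°  ·
  (2,3): δ = 77.15°  ·
  (2,4): δ = 22.82°  ✓
  (2,5): δ = 89.33°  ·
  (3,4): δ = 125.67°  ·
  (3,5): δ = 13.53°  ✓
  (4,5): δ = 67.85°  ·
antipodal pairs: 6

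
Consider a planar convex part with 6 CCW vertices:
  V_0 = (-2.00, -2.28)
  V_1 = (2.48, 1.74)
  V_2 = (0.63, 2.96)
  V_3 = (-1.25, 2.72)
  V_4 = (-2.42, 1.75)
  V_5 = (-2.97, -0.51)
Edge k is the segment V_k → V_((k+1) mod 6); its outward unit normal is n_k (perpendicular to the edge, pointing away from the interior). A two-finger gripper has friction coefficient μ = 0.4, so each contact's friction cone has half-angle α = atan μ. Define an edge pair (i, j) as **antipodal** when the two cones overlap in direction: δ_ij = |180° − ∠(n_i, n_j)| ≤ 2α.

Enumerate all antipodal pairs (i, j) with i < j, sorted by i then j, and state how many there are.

count = 4; pairs: (0,2), (0,3), (0,4), (1,5)

α = atan 0.4 = 21.80°;  2α = 43.60°
n_0 = (+0.6679, -0.7443)
n_1 = (+0.5505, +0.8348)
n_2 = (-0.1266, +0.9919)
n_3 = (-0.6382, +0.7698)
n_4 = (-0.9716, +0.2365)
n_5 = (-0.8769, -0.4806)
  (0,1): δ = 75.31°  ·
  (0,2): δ = 34.63°  ✓
  (0,3): δ = 2.24°  ✓
  (0,4): δ = 34.42°  ✓
  (0,5): δ = 76.82°  ·
  (1,2): δ = 139.32°  ·
  (1,3): δ = 106.94°  ·
  (1,4): δ = 70.27°  ·
  (1,5): δ = 27.87°  ✓
  (2,3): δ = 147.61°  ·
  (2,4): δ = 110.95°  ·
  (2,5): δ = 68.55°  ·
  (3,4): δ = 143.34°  ·
  (3,5): δ = 100.94°  ·
  (4,5): δ = 137.60°  ·
antipodal pairs: 4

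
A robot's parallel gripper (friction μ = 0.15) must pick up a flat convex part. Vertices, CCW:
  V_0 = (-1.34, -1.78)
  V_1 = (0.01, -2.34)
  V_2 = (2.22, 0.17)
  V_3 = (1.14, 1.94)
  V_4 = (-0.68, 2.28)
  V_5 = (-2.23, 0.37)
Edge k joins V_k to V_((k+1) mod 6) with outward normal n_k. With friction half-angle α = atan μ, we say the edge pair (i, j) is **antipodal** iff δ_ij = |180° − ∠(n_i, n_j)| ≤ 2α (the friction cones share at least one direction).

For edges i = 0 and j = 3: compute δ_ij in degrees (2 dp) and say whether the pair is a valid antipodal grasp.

α = atan 0.15 = 8.53°;  2α = 17.06°
edge 0: e_0 = (+1.35, -0.56);  n_0 = (-0.3832, -0.9237)
edge 3: e_3 = (-1.82, +0.34);  n_3 = (+0.1836, +0.9830)
∠(n_0, n_3) = 168.05°
δ = |180° − 168.05°| = 11.95°
11.95° ≤ 2α = 17.06°  →  valid

δ = 11.95°, valid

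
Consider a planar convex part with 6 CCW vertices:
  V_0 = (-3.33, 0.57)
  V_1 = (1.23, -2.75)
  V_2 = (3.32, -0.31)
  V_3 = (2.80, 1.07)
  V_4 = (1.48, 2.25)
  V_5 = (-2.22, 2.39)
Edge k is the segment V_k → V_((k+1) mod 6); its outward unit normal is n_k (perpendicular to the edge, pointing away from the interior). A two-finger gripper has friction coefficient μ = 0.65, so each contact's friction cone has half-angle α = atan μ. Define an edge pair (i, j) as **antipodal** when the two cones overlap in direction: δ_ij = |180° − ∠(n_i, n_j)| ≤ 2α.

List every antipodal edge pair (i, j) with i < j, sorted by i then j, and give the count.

count = 6; pairs: (0,2), (0,3), (0,4), (1,4), (1,5), (2,5)

α = atan 0.65 = 33.02°;  2α = 66.05°
n_0 = (-0.5886, -0.8084)
n_1 = (+0.7595, -0.6505)
n_2 = (+0.9358, +0.3526)
n_3 = (+0.6665, +0.7455)
n_4 = (+0.0378, +0.9993)
n_5 = (-0.8537, +0.5207)
  (0,1): δ = 94.52°  ·
  (0,2): δ = 33.30°  ✓
  (0,3): δ = 5.74°  ✓
  (0,4): δ = 33.89°  ✓
  (0,5): δ = 94.68°  ·
  (1,2): δ = 118.77°  ·
  (1,3): δ = 91.21°  ·
  (1,4): δ = 51.58°  ✓
  (1,5): δ = 9.20°  ✓
  (2,3): δ = 152.44°  ·
  (2,4): δ = 112.81°  ·
  (2,5): δ = 52.03°  ✓
  (3,4): δ = 140.37°  ·
  (3,5): δ = 79.58°  ·
  (4,5): δ = 119.21°  ·
antipodal pairs: 6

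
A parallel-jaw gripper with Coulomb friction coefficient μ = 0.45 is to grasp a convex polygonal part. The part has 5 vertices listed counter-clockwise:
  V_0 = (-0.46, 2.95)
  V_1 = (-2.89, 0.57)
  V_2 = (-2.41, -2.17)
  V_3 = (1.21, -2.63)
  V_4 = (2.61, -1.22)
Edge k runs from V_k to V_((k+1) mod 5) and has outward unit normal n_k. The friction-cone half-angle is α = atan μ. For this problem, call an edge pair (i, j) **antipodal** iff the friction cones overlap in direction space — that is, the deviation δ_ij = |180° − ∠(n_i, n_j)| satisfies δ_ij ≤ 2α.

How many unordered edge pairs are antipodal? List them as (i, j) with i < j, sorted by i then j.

count = 3; pairs: (0,3), (1,4), (2,4)

α = atan 0.45 = 24.23°;  2α = 48.46°
n_0 = (-0.6997, +0.7144)
n_1 = (-0.9850, -0.1726)
n_2 = (-0.1261, -0.9920)
n_3 = (+0.7096, -0.7046)
n_4 = (+0.8053, +0.5929)
  (0,1): δ = 124.47°  ·
  (0,2): δ = 51.65°  ·
  (0,3): δ = 0.80°  ✓
  (0,4): δ = 81.96°  ·
  (1,2): δ = 107.18°  ·
  (1,3): δ = 54.73°  ·
  (1,4): δ = 26.42°  ✓
  (2,3): δ = 127.55°  ·
  (2,4): δ = 46.40°  ✓
  (3,4): δ = 98.84°  ·
antipodal pairs: 3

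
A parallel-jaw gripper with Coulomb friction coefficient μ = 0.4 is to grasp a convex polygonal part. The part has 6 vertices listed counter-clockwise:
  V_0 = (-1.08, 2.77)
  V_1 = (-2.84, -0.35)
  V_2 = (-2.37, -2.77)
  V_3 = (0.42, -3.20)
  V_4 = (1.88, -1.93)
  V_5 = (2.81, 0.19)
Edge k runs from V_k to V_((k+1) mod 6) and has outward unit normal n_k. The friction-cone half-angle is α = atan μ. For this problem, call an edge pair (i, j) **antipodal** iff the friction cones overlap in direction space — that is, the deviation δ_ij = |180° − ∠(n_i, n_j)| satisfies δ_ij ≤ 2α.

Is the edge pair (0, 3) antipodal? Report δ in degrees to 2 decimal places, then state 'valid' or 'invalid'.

α = atan 0.4 = 21.80°;  2α = 43.60°
edge 0: e_0 = (-1.76, -3.12);  n_0 = (-0.8710, +0.4913)
edge 3: e_3 = (+1.46, +1.27);  n_3 = (+0.6563, -0.7545)
∠(n_0, n_3) = 160.45°
δ = |180° − 160.45°| = 19.55°
19.55° ≤ 2α = 43.60°  →  valid

δ = 19.55°, valid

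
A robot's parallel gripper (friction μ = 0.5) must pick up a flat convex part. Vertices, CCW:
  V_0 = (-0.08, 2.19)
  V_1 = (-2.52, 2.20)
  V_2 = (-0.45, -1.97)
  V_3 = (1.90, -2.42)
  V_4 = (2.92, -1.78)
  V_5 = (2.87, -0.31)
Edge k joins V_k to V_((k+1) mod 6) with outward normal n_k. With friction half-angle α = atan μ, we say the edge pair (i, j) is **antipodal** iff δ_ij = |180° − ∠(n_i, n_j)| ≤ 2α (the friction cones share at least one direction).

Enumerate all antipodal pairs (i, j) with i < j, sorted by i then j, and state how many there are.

α = atan 0.5 = 26.57°;  2α = 53.13°
n_0 = (+0.0041, +1.0000)
n_1 = (-0.8957, -0.4446)
n_2 = (-0.1881, -0.9822)
n_3 = (+0.5315, -0.8471)
n_4 = (+0.9994, +0.0340)
n_5 = (+0.6465, +0.7629)
  (0,1): δ = 63.37°  ·
  (0,2): δ = 10.61°  ✓
  (0,3): δ = 32.34°  ✓
  (0,4): δ = 92.18°  ·
  (0,5): δ = 139.95°  ·
  (1,2): δ = 127.24°  ·
  (1,3): δ = 84.29°  ·
  (1,4): δ = 24.45°  ✓
  (1,5): δ = 23.32°  ✓
  (2,3): δ = 137.05°  ·
  (2,4): δ = 77.21°  ·
  (2,5): δ = 29.44°  ✓
  (3,4): δ = 120.16°  ·
  (3,5): δ = 72.39°  ·
  (4,5): δ = 132.23°  ·
antipodal pairs: 5

count = 5; pairs: (0,2), (0,3), (1,4), (1,5), (2,5)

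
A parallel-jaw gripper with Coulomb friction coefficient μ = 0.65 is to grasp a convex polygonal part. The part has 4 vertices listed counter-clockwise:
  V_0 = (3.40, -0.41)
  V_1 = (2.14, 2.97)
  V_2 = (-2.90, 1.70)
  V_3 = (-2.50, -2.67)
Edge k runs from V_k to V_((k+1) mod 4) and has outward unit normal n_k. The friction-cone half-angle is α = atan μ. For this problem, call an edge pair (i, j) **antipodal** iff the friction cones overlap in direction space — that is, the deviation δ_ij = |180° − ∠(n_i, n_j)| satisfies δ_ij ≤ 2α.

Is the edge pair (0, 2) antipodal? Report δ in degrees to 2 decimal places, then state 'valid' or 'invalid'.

δ = 15.21°, valid

α = atan 0.65 = 33.02°;  2α = 66.05°
edge 0: e_0 = (-1.26, +3.38);  n_0 = (+0.9370, +0.3493)
edge 2: e_2 = (+0.40, -4.37);  n_2 = (-0.9958, -0.0912)
∠(n_0, n_2) = 164.79°
δ = |180° − 164.79°| = 15.21°
15.21° ≤ 2α = 66.05°  →  valid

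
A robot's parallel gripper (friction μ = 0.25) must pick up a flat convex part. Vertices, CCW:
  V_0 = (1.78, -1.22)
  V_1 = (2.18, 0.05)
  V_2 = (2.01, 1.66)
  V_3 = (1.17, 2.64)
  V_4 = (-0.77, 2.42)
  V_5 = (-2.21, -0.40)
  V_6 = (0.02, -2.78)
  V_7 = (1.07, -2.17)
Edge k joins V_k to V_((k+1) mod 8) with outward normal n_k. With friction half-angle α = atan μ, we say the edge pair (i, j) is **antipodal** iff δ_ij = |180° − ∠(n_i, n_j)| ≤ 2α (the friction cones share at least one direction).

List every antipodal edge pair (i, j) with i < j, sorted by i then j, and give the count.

count = 4; pairs: (0,4), (2,5), (3,6), (4,7)

α = atan 0.25 = 14.04°;  2α = 28.07°
n_0 = (+0.9538, -0.3004)
n_1 = (+0.9945, +0.1050)
n_2 = (+0.7593, +0.6508)
n_3 = (-0.1127, +0.9936)
n_4 = (-0.8906, +0.4548)
n_5 = (-0.7297, -0.6837)
n_6 = (+0.5023, -0.8647)
n_7 = (+0.8010, -0.5987)
  (0,1): δ = 156.49°  ·
  (0,2): δ = 121.92°  ·
  (0,3): δ = 66.05°  ·
  (0,4): δ = 9.57°  ✓
  (0,5): δ = 60.62°  ·
  (0,6): δ = 137.64°  ·
  (0,7): δ = 160.71°  ·
  (1,2): δ = 145.43°  ·
  (1,3): δ = 89.56°  ·
  (1,4): δ = 33.08°  ·
  (1,5): δ = 37.11°  ·
  (1,6): δ = 114.13°  ·
  (1,7): δ = 137.20°  ·
  (2,3): δ = 124.13°  ·
  (2,4): δ = 67.65°  ·
  (2,5): δ = 2.54°  ✓
  (2,6): δ = 79.55°  ·
  (2,7): δ = 102.63°  ·
  (3,4): δ = 123.52°  ·
  (3,5): δ = 53.33°  ·
  (3,6): δ = 23.68°  ✓
  (3,7): δ = 46.76°  ·
  (4,5): δ = 109.81°  ·
  (4,6): δ = 32.79°  ·
  (4,7): δ = 9.72°  ✓
  (5,6): δ = 102.98°  ·
  (5,7): δ = 79.91°  ·
  (6,7): δ = 156.93°  ·
antipodal pairs: 4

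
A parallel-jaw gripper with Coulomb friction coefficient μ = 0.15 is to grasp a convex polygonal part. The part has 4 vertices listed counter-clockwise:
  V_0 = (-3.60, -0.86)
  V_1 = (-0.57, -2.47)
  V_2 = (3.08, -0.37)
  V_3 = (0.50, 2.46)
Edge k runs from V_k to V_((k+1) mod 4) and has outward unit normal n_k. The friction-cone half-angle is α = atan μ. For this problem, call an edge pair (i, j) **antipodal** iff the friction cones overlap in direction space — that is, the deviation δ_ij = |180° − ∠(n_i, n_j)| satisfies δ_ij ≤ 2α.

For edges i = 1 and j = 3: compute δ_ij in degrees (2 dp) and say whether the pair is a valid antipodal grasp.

δ = 9.09°, valid

α = atan 0.15 = 8.53°;  2α = 17.06°
edge 1: e_1 = (+3.65, +2.10);  n_1 = (+0.4987, -0.8668)
edge 3: e_3 = (-4.10, -3.32);  n_3 = (-0.6293, +0.7772)
∠(n_1, n_3) = 170.91°
δ = |180° − 170.91°| = 9.09°
9.09° ≤ 2α = 17.06°  →  valid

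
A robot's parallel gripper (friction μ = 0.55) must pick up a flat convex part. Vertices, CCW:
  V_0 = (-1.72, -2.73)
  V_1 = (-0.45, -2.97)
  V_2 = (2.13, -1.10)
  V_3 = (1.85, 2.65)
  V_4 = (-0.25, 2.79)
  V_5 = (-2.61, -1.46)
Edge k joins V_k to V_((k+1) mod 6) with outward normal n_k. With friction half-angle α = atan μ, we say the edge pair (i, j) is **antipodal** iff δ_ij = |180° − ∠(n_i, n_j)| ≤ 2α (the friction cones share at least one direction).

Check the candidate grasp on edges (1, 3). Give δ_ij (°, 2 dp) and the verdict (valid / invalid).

α = atan 0.55 = 28.81°;  2α = 57.62°
edge 1: e_1 = (+2.58, +1.87);  n_1 = (+0.5869, -0.8097)
edge 3: e_3 = (-2.10, +0.14);  n_3 = (+0.0665, +0.9978)
∠(n_1, n_3) = 140.25°
δ = |180° − 140.25°| = 39.75°
39.75° ≤ 2α = 57.62°  →  valid

δ = 39.75°, valid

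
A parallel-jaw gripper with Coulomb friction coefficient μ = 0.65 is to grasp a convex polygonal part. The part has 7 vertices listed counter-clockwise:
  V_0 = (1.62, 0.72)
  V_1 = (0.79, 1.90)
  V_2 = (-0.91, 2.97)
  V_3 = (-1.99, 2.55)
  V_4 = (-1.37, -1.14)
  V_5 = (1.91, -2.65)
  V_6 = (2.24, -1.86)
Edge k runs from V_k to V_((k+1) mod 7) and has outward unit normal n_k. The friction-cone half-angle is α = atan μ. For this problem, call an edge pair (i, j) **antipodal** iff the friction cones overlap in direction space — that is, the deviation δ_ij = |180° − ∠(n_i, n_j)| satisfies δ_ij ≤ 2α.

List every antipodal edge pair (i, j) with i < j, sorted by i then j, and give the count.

count = 9; pairs: (0,3), (0,4), (1,3), (1,4), (2,4), (2,5), (3,5), (3,6), (4,6)

α = atan 0.65 = 33.02°;  2α = 66.05°
n_0 = (+0.8179, +0.5753)
n_1 = (+0.5327, +0.8463)
n_2 = (-0.3624, +0.9320)
n_3 = (-0.9862, -0.1657)
n_4 = (-0.4182, -0.9084)
n_5 = (+0.9227, -0.3854)
n_6 = (+0.9723, +0.2337)
  (0,1): δ = 157.31°  ·
  (0,2): δ = 103.87°  ·
  (0,3): δ = 25.58°  ✓
  (0,4): δ = 30.16°  ✓
  (0,5): δ = 122.21°  ·
  (0,6): δ = 158.39°  ·
  (1,2): δ = 126.56°  ·
  (1,3): δ = 48.28°  ✓
  (1,4): δ = 7.47°  ✓
  (1,5): δ = 99.52°  ·
  (1,6): δ = 135.70°  ·
  (2,3): δ = 101.71°  ·
  (2,4): δ = 45.97°  ✓
  (2,5): δ = 46.08°  ✓
  (2,6): δ = 82.26°  ·
  (3,4): δ = 124.26°  ·
  (3,5): δ = 32.21°  ✓
  (3,6): δ = 3.97°  ✓
  (4,5): δ = 87.95°  ·
  (4,6): δ = 51.77°  ✓
  (5,6): δ = 143.82°  ·
antipodal pairs: 9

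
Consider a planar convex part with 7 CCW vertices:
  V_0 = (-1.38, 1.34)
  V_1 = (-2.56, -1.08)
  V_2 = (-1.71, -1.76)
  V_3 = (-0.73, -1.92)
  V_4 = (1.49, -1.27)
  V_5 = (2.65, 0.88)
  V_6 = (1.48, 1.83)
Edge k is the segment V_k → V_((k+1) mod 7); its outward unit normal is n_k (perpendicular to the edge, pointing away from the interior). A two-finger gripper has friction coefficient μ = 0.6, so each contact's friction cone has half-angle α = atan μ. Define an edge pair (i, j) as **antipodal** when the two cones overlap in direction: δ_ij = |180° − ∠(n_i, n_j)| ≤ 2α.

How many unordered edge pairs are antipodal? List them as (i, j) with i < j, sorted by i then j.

count = 9; pairs: (0,3), (0,4), (1,5), (1,6), (2,5), (2,6), (3,5), (3,6), (4,6)

α = atan 0.6 = 30.96°;  2α = 61.93°
n_0 = (-0.8988, +0.4383)
n_1 = (-0.6247, -0.7809)
n_2 = (-0.1611, -0.9869)
n_3 = (+0.2810, -0.9597)
n_4 = (+0.8801, -0.4748)
n_5 = (+0.6303, +0.7763)
n_6 = (-0.1689, +0.9856)
  (0,1): δ = 102.67°  ·
  (0,2): δ = 73.28°  ·
  (0,3): δ = 47.69°  ✓
  (0,4): δ = 2.35°  ✓
  (0,5): δ = 76.92°  ·
  (0,6): δ = 125.72°  ·
  (1,2): δ = 150.61°  ·
  (1,3): δ = 125.02°  ·
  (1,4): δ = 79.69°  ·
  (1,5): δ = 0.42°  ✓
  (1,6): δ = 48.38°  ✓
  (2,3): δ = 154.41°  ·
  (2,4): δ = 109.08°  ·
  (2,5): δ = 29.80°  ✓
  (2,6): δ = 18.99°  ✓
  (3,4): δ = 134.67°  ·
  (3,5): δ = 55.40°  ✓
  (3,6): δ = 6.60°  ✓
  (4,5): δ = 100.73°  ·
  (4,6): δ = 51.93°  ✓
  (5,6): δ = 131.20°  ·
antipodal pairs: 9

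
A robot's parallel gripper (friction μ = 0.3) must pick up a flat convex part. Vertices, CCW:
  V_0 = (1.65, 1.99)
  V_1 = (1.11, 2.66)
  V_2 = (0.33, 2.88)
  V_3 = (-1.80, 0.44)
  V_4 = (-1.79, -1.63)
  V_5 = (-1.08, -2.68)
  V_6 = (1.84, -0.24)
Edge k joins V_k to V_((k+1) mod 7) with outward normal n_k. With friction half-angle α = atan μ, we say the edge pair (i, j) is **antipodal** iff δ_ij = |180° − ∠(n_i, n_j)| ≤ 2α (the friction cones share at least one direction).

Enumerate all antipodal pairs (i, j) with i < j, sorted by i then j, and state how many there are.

α = atan 0.3 = 16.70°;  2α = 33.40°
n_0 = (+0.7786, +0.6275)
n_1 = (+0.2715, +0.9624)
n_2 = (-0.7533, +0.6576)
n_3 = (-1.0000, -0.0048)
n_4 = (-0.8284, -0.5602)
n_5 = (+0.6412, -0.7674)
n_6 = (+0.9964, +0.0849)
  (0,1): δ = 144.62°  ·
  (0,2): δ = 79.99°  ·
  (0,3): δ = 38.59°  ·
  (0,4): δ = 4.80°  ✓
  (0,5): δ = 91.01°  ·
  (0,6): δ = 146.00°  ·
  (1,2): δ = 115.37°  ·
  (1,3): δ = 73.97°  ·
  (1,4): δ = 40.18°  ·
  (1,5): δ = 55.63°  ·
  (1,6): δ = 110.62°  ·
  (2,3): δ = 138.60°  ·
  (2,4): δ = 104.81°  ·
  (2,5): δ = 9.00°  ✓
  (2,6): δ = 45.99°  ·
  (3,4): δ = 146.21°  ·
  (3,5): δ = 50.39°  ·
  (3,6): δ = 4.59°  ✓
  (4,5): δ = 84.18°  ·
  (4,6): δ = 29.20°  ✓
  (5,6): δ = 125.01°  ·
antipodal pairs: 4

count = 4; pairs: (0,4), (2,5), (3,6), (4,6)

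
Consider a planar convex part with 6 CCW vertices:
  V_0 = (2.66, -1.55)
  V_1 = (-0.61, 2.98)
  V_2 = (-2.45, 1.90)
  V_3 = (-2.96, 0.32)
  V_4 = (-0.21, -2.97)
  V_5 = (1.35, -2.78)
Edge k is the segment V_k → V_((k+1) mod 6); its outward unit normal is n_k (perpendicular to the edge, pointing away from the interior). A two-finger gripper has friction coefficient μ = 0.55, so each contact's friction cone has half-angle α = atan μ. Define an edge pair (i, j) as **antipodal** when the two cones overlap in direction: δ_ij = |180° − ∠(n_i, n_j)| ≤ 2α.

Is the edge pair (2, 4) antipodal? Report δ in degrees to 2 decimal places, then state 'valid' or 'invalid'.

δ = 65.17°, invalid

α = atan 0.55 = 28.81°;  2α = 57.62°
edge 2: e_2 = (-0.51, -1.58);  n_2 = (-0.9517, +0.3072)
edge 4: e_4 = (+1.56, +0.19);  n_4 = (+0.1209, -0.9927)
∠(n_2, n_4) = 114.83°
δ = |180° − 114.83°| = 65.17°
65.17° > 2α = 57.62°  →  invalid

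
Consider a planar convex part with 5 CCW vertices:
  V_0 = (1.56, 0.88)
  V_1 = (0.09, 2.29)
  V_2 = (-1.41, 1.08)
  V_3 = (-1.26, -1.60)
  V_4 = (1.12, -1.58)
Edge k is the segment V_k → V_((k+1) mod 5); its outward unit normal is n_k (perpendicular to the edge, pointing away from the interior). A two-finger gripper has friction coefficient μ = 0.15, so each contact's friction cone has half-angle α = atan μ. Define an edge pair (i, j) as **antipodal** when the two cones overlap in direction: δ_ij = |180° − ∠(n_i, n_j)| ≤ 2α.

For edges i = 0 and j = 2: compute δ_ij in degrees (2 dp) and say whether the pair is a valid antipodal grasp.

δ = 42.99°, invalid

α = atan 0.15 = 8.53°;  2α = 17.06°
edge 0: e_0 = (-1.47, +1.41);  n_0 = (+0.6922, +0.7217)
edge 2: e_2 = (+0.15, -2.68);  n_2 = (-0.9984, -0.0559)
∠(n_0, n_2) = 137.01°
δ = |180° − 137.01°| = 42.99°
42.99° > 2α = 17.06°  →  invalid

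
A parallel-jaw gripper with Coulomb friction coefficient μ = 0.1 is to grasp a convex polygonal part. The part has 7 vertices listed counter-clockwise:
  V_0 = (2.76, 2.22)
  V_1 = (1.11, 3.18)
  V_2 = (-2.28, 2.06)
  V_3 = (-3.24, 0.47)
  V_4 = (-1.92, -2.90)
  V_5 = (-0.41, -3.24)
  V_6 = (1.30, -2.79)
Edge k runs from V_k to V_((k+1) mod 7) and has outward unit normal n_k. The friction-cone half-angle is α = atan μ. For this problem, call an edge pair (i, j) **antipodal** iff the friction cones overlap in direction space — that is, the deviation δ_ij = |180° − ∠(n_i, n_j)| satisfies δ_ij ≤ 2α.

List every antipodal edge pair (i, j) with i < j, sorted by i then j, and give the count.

α = atan 0.1 = 5.71°;  2α = 11.42°
n_0 = (+0.5029, +0.8643)
n_1 = (-0.3137, +0.9495)
n_2 = (-0.8561, +0.5169)
n_3 = (-0.9311, -0.3647)
n_4 = (-0.2197, -0.9756)
n_5 = (+0.2545, -0.9671)
n_6 = (+0.9601, -0.2798)
  (0,1): δ = 131.53°  ·
  (0,2): δ = 90.93°  ·
  (0,3): δ = 38.42°  ·
  (0,4): δ = 17.50°  ·
  (0,5): δ = 44.94°  ·
  (0,6): δ = 103.94°  ·
  (1,2): δ = 139.41°  ·
  (1,3): δ = 86.89°  ·
  (1,4): δ = 30.97°  ·
  (1,5): δ = 3.54°  ✓
  (1,6): δ = 55.47°  ·
  (2,3): δ = 127.49°  ·
  (2,4): δ = 71.57°  ·
  (2,5): δ = 44.13°  ·
  (2,6): δ = 14.88°  ·
  (3,4): δ = 124.08°  ·
  (3,5): δ = 96.65°  ·
  (3,6): δ = 37.64°  ·
  (4,5): δ = 152.57°  ·
  (4,6): δ = 93.56°  ·
  (5,6): δ = 120.99°  ·
antipodal pairs: 1

count = 1; pairs: (1,5)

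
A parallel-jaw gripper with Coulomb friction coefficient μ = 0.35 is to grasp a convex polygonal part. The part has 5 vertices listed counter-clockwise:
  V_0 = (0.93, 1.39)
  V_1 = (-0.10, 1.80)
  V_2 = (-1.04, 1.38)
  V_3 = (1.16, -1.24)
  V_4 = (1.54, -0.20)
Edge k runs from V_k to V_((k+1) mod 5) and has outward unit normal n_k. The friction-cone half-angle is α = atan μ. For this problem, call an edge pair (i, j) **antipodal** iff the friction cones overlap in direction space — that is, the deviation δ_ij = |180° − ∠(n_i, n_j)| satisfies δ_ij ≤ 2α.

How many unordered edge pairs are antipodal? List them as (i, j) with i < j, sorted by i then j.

α = atan 0.35 = 19.29°;  2α = 38.58°
n_0 = (+0.3698, +0.9291)
n_1 = (-0.4079, +0.9130)
n_2 = (-0.7658, -0.6431)
n_3 = (+0.9393, -0.3432)
n_4 = (+0.9336, +0.3582)
  (0,1): δ = 134.22°  ·
  (0,2): δ = 28.27°  ✓
  (0,3): δ = 91.63°  ·
  (0,4): δ = 132.69°  ·
  (1,2): δ = 74.06°  ·
  (1,3): δ = 45.85°  ·
  (1,4): δ = 86.91°  ·
  (2,3): δ = 60.09°  ·
  (2,4): δ = 19.03°  ✓
  (3,4): δ = 138.94°  ·
antipodal pairs: 2

count = 2; pairs: (0,2), (2,4)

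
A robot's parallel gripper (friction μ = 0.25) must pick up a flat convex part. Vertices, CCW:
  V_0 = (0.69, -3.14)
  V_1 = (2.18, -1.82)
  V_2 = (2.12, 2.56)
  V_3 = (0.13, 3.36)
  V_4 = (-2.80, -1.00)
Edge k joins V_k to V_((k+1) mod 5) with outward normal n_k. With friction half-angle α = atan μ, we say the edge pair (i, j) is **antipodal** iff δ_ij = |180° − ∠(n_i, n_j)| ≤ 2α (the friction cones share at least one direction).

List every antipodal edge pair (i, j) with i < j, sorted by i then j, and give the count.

count = 2; pairs: (0,3), (2,4)

α = atan 0.25 = 14.04°;  2α = 28.07°
n_0 = (+0.6631, -0.7485)
n_1 = (+0.9999, +0.0137)
n_2 = (+0.3730, +0.9278)
n_3 = (-0.8300, +0.5578)
n_4 = (-0.5227, -0.8525)
  (0,1): δ = 130.75°  ·
  (0,2): δ = 63.44°  ·
  (0,3): δ = 14.56°  ✓
  (0,4): δ = 106.95°  ·
  (1,2): δ = 112.69°  ·
  (1,3): δ = 34.69°  ·
  (1,4): δ = 57.70°  ·
  (2,3): δ = 102.00°  ·
  (2,4): δ = 9.62°  ✓
  (3,4): δ = 87.61°  ·
antipodal pairs: 2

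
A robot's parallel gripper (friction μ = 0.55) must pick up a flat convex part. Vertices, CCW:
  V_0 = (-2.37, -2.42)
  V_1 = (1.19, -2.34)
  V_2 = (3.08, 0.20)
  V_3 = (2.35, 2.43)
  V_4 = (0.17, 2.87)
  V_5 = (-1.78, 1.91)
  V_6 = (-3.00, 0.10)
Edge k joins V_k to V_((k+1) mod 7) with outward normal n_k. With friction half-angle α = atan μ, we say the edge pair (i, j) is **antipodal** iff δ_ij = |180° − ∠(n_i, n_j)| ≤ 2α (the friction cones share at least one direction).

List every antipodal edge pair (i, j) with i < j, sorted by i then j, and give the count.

count = 8; pairs: (0,3), (0,4), (0,5), (1,4), (1,5), (1,6), (2,5), (2,6)

α = atan 0.55 = 28.81°;  2α = 57.62°
n_0 = (+0.0225, -0.9997)
n_1 = (+0.8023, -0.5970)
n_2 = (+0.9504, +0.3111)
n_3 = (+0.1978, +0.9802)
n_4 = (-0.4417, +0.8972)
n_5 = (-0.8292, +0.5589)
n_6 = (-0.9701, -0.2425)
  (0,1): δ = 127.94°  ·
  (0,2): δ = 73.16°  ·
  (0,3): δ = 12.70°  ✓
  (0,4): δ = 24.92°  ✓
  (0,5): δ = 54.73°  ✓
  (0,6): δ = 102.75°  ·
  (1,2): δ = 125.22°  ·
  (1,3): δ = 64.76°  ·
  (1,4): δ = 27.14°  ✓
  (1,5): δ = 2.67°  ✓
  (1,6): δ = 50.69°  ✓
  (2,3): δ = 119.54°  ·
  (2,4): δ = 81.91°  ·
  (2,5): δ = 52.11°  ✓
  (2,6): δ = 4.09°  ✓
  (3,4): δ = 142.38°  ·
  (3,5): δ = 112.57°  ·
  (3,6): δ = 64.55°  ·
  (4,5): δ = 150.19°  ·
  (4,6): δ = 102.18°  ·
  (5,6): δ = 131.98°  ·
antipodal pairs: 8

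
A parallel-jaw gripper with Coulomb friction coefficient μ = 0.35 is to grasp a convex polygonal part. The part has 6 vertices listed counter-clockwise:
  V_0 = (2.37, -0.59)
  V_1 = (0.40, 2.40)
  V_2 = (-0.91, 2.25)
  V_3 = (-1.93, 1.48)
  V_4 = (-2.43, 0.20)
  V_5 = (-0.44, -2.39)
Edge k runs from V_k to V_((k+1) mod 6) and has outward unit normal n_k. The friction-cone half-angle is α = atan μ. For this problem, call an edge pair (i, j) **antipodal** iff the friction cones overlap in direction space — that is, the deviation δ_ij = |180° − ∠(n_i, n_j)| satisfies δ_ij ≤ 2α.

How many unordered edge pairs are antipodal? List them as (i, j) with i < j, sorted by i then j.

α = atan 0.35 = 19.29°;  2α = 38.58°
n_0 = (+0.8350, +0.5502)
n_1 = (-0.1138, +0.9935)
n_2 = (-0.6025, +0.7981)
n_3 = (-0.9315, +0.3639)
n_4 = (-0.7930, -0.6093)
n_5 = (+0.5394, -0.8421)
  (0,1): δ = 116.85°  ·
  (0,2): δ = 86.33°  ·
  (0,3): δ = 54.72°  ·
  (0,4): δ = 4.16°  ✓
  (0,5): δ = 89.26°  ·
  (1,2): δ = 149.48°  ·
  (1,3): δ = 117.87°  ·
  (1,4): δ = 59.00°  ·
  (1,5): δ = 26.11°  ✓
  (2,3): δ = 148.39°  ·
  (2,4): δ = 89.51°  ·
  (2,5): δ = 4.41°  ✓
  (3,4): δ = 121.13°  ·
  (3,5): δ = 36.02°  ✓
  (4,5): δ = 94.89°  ·
antipodal pairs: 4

count = 4; pairs: (0,4), (1,5), (2,5), (3,5)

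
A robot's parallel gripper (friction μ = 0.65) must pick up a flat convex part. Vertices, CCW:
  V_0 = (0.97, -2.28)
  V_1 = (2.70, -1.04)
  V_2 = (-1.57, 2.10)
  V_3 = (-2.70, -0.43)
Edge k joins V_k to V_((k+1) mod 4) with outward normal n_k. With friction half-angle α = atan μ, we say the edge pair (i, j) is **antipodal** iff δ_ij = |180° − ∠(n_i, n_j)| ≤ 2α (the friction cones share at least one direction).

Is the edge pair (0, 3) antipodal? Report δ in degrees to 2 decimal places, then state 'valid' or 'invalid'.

δ = 117.62°, invalid

α = atan 0.65 = 33.02°;  2α = 66.05°
edge 0: e_0 = (+1.73, +1.24);  n_0 = (+0.5826, -0.8128)
edge 3: e_3 = (+3.67, -1.85);  n_3 = (-0.4501, -0.8930)
∠(n_0, n_3) = 62.38°
δ = |180° − 62.38°| = 117.62°
117.62° > 2α = 66.05°  →  invalid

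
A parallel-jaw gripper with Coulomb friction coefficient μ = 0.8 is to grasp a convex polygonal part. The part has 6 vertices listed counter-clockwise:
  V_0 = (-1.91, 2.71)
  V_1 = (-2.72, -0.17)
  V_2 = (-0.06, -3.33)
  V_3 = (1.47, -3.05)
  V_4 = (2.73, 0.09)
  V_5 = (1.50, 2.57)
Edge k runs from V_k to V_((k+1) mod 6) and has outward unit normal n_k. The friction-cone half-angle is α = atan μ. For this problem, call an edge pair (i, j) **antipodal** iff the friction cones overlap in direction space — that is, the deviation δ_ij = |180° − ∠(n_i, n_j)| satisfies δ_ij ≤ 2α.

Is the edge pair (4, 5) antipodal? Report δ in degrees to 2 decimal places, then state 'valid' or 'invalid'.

α = atan 0.8 = 38.66°;  2α = 77.32°
edge 4: e_4 = (-1.23, +2.48);  n_4 = (+0.8959, +0.4443)
edge 5: e_5 = (-3.41, +0.14);  n_5 = (+0.0410, +0.9992)
∠(n_4, n_5) = 61.27°
δ = |180° − 61.27°| = 118.73°
118.73° > 2α = 77.32°  →  invalid

δ = 118.73°, invalid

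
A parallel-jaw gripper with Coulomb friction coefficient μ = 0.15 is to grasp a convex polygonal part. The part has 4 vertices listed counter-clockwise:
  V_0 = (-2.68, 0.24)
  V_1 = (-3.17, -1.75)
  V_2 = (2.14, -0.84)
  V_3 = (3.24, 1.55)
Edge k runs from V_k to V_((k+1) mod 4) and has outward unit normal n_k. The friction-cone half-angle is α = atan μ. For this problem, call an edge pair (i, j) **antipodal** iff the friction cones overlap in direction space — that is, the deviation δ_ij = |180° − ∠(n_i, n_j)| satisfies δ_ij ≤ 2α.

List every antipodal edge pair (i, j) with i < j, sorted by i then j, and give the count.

count = 2; pairs: (0,2), (1,3)

α = atan 0.15 = 8.53°;  2α = 17.06°
n_0 = (-0.9710, +0.2391)
n_1 = (+0.1689, -0.9856)
n_2 = (+0.9084, -0.4181)
n_3 = (-0.2161, +0.9764)
  (0,1): δ = 66.44°  ·
  (0,2): δ = 10.88°  ✓
  (0,3): δ = 116.31°  ·
  (1,2): δ = 124.44°  ·
  (1,3): δ = 2.75°  ✓
  (2,3): δ = 52.81°  ·
antipodal pairs: 2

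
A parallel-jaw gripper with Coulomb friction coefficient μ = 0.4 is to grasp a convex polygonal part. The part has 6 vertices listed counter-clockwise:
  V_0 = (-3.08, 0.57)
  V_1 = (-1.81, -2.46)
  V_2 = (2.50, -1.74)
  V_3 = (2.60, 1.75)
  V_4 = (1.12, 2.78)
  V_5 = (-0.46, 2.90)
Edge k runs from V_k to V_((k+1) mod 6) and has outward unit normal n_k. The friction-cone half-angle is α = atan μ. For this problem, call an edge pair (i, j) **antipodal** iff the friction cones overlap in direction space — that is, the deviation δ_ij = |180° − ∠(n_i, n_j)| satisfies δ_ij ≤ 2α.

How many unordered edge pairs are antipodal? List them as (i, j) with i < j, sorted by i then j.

α = atan 0.4 = 21.80°;  2α = 43.60°
n_0 = (-0.9223, -0.3866)
n_1 = (+0.1648, -0.9863)
n_2 = (+0.9996, -0.0286)
n_3 = (+0.5712, +0.8208)
n_4 = (+0.0757, +0.9971)
n_5 = (-0.6645, +0.7473)
  (0,1): δ = 103.26°  ·
  (0,2): δ = 24.38°  ✓
  (0,3): δ = 32.42°  ✓
  (0,4): δ = 62.92°  ·
  (0,5): δ = 108.91°  ·
  (1,2): δ = 101.13°  ·
  (1,3): δ = 44.32°  ·
  (1,4): δ = 13.83°  ✓
  (1,5): δ = 32.16°  ✓
  (2,3): δ = 123.19°  ·
  (2,4): δ = 92.70°  ·
  (2,5): δ = 46.71°  ·
  (3,4): δ = 149.51°  ·
  (3,5): δ = 103.52°  ·
  (4,5): δ = 134.01°  ·
antipodal pairs: 4

count = 4; pairs: (0,2), (0,3), (1,4), (1,5)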